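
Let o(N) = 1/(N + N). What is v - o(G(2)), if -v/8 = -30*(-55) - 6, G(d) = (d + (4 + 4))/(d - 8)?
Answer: -131517/10 ≈ -13152.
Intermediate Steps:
G(d) = (8 + d)/(-8 + d) (G(d) = (d + 8)/(-8 + d) = (8 + d)/(-8 + d))
o(N) = 1/(2*N)
v = -13152 (v = -8*(-30*(-55) - 6) = -8*(1650 - 6) = -8*1644 = -13152)
v - o(G(2)) = -13152 - 1/(2*((8 + 2)/(-8 + 2))) = -13152 - 1/(2*(10/(-6))) = -13152 - 1/(2*((-⅙*10))) = -13152 - 1/(2*(-5/3)) = -13152 - (-3)/(2*5) = -13152 - 1*(-3/10) = -13152 + 3/10 = -131517/10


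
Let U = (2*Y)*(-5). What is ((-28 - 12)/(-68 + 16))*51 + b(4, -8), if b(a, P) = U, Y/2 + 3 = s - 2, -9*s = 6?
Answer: 5950/39 ≈ 152.56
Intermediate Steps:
s = -⅔ (s = -⅑*6 = -⅔ ≈ -0.66667)
Y = -34/3 (Y = -6 + 2*(-⅔ - 2) = -6 + 2*(-8/3) = -6 - 16/3 = -34/3 ≈ -11.333)
U = 340/3 (U = (2*(-34/3))*(-5) = -68/3*(-5) = 340/3 ≈ 113.33)
b(a, P) = 340/3
((-28 - 12)/(-68 + 16))*51 + b(4, -8) = ((-28 - 12)/(-68 + 16))*51 + 340/3 = -40/(-52)*51 + 340/3 = -40*(-1/52)*51 + 340/3 = (10/13)*51 + 340/3 = 510/13 + 340/3 = 5950/39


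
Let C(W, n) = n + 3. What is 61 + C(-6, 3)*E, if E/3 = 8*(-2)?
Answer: -227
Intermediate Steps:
C(W, n) = 3 + n
E = -48 (E = 3*(8*(-2)) = 3*(-16) = -48)
61 + C(-6, 3)*E = 61 + (3 + 3)*(-48) = 61 + 6*(-48) = 61 - 288 = -227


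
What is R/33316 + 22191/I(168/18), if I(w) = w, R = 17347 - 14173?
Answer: 554508735/233212 ≈ 2377.7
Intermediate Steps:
R = 3174
R/33316 + 22191/I(168/18) = 3174/33316 + 22191/((168/18)) = 3174*(1/33316) + 22191/((168*(1/18))) = 1587/16658 + 22191/(28/3) = 1587/16658 + 22191*(3/28) = 1587/16658 + 66573/28 = 554508735/233212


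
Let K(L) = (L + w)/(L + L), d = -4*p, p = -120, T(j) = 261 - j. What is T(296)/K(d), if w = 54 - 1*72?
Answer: -800/11 ≈ -72.727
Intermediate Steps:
d = 480 (d = -4*(-120) = 480)
w = -18 (w = 54 - 72 = -18)
K(L) = (-18 + L)/(2*L) (K(L) = (L - 18)/(L + L) = (-18 + L)/((2*L)) = (-18 + L)*(1/(2*L)) = (-18 + L)/(2*L))
T(296)/K(d) = (261 - 1*296)/(((1/2)*(-18 + 480)/480)) = (261 - 296)/(((1/2)*(1/480)*462)) = -35/77/160 = -35*160/77 = -800/11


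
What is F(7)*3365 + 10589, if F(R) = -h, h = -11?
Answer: 47604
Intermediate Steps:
F(R) = 11 (F(R) = -1*(-11) = 11)
F(7)*3365 + 10589 = 11*3365 + 10589 = 37015 + 10589 = 47604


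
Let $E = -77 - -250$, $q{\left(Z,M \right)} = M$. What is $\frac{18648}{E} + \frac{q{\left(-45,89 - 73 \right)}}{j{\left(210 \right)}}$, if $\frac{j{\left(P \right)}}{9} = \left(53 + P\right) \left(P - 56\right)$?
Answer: $\frac{3398767216}{31530807} \approx 107.79$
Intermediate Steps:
$E = 173$ ($E = -77 + 250 = 173$)
$j{\left(P \right)} = 9 \left(-56 + P\right) \left(53 + P\right)$ ($j{\left(P \right)} = 9 \left(53 + P\right) \left(P - 56\right) = 9 \left(53 + P\right) \left(-56 + P\right) = 9 \left(-56 + P\right) \left(53 + P\right)$)
$\frac{18648}{E} + \frac{q{\left(-45,89 - 73 \right)}}{j{\left(210 \right)}} = \frac{18648}{173} + \frac{89 - 73}{-26712 - 5670 + 9 \cdot 210^{2}} = 18648 \cdot \frac{1}{173} + \frac{89 - 73}{-26712 - 5670 + 9 \cdot 44100} = \frac{18648}{173} + \frac{16}{-26712 - 5670 + 396900} = \frac{18648}{173} + \frac{16}{364518} = \frac{18648}{173} + 16 \cdot \frac{1}{364518} = \frac{18648}{173} + \frac{8}{182259} = \frac{3398767216}{31530807}$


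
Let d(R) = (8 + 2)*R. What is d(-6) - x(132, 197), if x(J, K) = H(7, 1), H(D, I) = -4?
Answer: -56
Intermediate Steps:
x(J, K) = -4
d(R) = 10*R
d(-6) - x(132, 197) = 10*(-6) - 1*(-4) = -60 + 4 = -56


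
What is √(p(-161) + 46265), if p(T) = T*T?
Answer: √72186 ≈ 268.67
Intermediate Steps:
p(T) = T²
√(p(-161) + 46265) = √((-161)² + 46265) = √(25921 + 46265) = √72186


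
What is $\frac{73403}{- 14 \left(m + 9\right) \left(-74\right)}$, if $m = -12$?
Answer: $- \frac{73403}{3108} \approx -23.617$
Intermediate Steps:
$\frac{73403}{- 14 \left(m + 9\right) \left(-74\right)} = \frac{73403}{- 14 \left(-12 + 9\right) \left(-74\right)} = \frac{73403}{\left(-14\right) \left(-3\right) \left(-74\right)} = \frac{73403}{42 \left(-74\right)} = \frac{73403}{-3108} = 73403 \left(- \frac{1}{3108}\right) = - \frac{73403}{3108}$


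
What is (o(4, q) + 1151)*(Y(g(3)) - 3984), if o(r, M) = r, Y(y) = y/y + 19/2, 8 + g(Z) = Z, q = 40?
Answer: -9178785/2 ≈ -4.5894e+6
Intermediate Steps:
g(Z) = -8 + Z
Y(y) = 21/2 (Y(y) = 1 + 19*(½) = 1 + 19/2 = 21/2)
(o(4, q) + 1151)*(Y(g(3)) - 3984) = (4 + 1151)*(21/2 - 3984) = 1155*(-7947/2) = -9178785/2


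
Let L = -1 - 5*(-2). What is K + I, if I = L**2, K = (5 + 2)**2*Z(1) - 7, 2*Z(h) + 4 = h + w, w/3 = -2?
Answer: -293/2 ≈ -146.50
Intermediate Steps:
w = -6 (w = 3*(-2) = -6)
Z(h) = -5 + h/2 (Z(h) = -2 + (h - 6)/2 = -2 + (-6 + h)/2 = -2 + (-3 + h/2) = -5 + h/2)
L = 9 (L = -1 + 10 = 9)
K = -455/2 (K = (5 + 2)**2*(-5 + (1/2)*1) - 7 = 7**2*(-5 + 1/2) - 7 = 49*(-9/2) - 7 = -441/2 - 7 = -455/2 ≈ -227.50)
I = 81 (I = 9**2 = 81)
K + I = -455/2 + 81 = -293/2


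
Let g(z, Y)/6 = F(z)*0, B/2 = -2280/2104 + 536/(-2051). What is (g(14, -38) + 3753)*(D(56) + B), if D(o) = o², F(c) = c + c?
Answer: 6343126051986/539413 ≈ 1.1759e+7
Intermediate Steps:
F(c) = 2*c
B = -1451006/539413 (B = 2*(-2280/2104 + 536/(-2051)) = 2*(-2280*1/2104 + 536*(-1/2051)) = 2*(-285/263 - 536/2051) = 2*(-725503/539413) = -1451006/539413 ≈ -2.6900)
g(z, Y) = 0 (g(z, Y) = 6*((2*z)*0) = 6*0 = 0)
(g(14, -38) + 3753)*(D(56) + B) = (0 + 3753)*(56² - 1451006/539413) = 3753*(3136 - 1451006/539413) = 3753*(1690148162/539413) = 6343126051986/539413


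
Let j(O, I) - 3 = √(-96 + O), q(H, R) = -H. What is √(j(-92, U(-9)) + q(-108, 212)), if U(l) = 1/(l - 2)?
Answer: √(111 + 2*I*√47) ≈ 10.556 + 0.64948*I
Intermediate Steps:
U(l) = 1/(-2 + l)
j(O, I) = 3 + √(-96 + O)
√(j(-92, U(-9)) + q(-108, 212)) = √((3 + √(-96 - 92)) - 1*(-108)) = √((3 + √(-188)) + 108) = √((3 + 2*I*√47) + 108) = √(111 + 2*I*√47)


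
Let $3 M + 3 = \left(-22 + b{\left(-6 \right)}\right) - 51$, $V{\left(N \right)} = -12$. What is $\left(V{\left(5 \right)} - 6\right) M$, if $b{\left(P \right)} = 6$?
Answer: $420$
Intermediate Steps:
$M = - \frac{70}{3}$ ($M = -1 + \frac{\left(-22 + 6\right) - 51}{3} = -1 + \frac{-16 - 51}{3} = -1 + \frac{1}{3} \left(-67\right) = -1 - \frac{67}{3} = - \frac{70}{3} \approx -23.333$)
$\left(V{\left(5 \right)} - 6\right) M = \left(-12 - 6\right) \left(- \frac{70}{3}\right) = \left(-18\right) \left(- \frac{70}{3}\right) = 420$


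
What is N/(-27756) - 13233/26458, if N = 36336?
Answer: -110722753/61197354 ≈ -1.8093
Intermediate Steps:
N/(-27756) - 13233/26458 = 36336/(-27756) - 13233/26458 = 36336*(-1/27756) - 13233*1/26458 = -3028/2313 - 13233/26458 = -110722753/61197354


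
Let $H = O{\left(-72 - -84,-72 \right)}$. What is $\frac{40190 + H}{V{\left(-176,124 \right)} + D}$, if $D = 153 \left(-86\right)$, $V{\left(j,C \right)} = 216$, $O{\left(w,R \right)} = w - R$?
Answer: $- \frac{20137}{6471} \approx -3.1119$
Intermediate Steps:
$H = 84$ ($H = \left(-72 - -84\right) - -72 = \left(-72 + 84\right) + 72 = 12 + 72 = 84$)
$D = -13158$
$\frac{40190 + H}{V{\left(-176,124 \right)} + D} = \frac{40190 + 84}{216 - 13158} = \frac{40274}{-12942} = 40274 \left(- \frac{1}{12942}\right) = - \frac{20137}{6471}$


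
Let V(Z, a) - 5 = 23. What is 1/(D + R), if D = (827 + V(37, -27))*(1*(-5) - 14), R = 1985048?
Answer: 1/1968803 ≈ 5.0792e-7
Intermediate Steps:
V(Z, a) = 28 (V(Z, a) = 5 + 23 = 28)
D = -16245 (D = (827 + 28)*(1*(-5) - 14) = 855*(-5 - 14) = 855*(-19) = -16245)
1/(D + R) = 1/(-16245 + 1985048) = 1/1968803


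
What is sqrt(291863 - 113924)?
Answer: 3*sqrt(19771) ≈ 421.83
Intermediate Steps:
sqrt(291863 - 113924) = sqrt(177939) = 3*sqrt(19771)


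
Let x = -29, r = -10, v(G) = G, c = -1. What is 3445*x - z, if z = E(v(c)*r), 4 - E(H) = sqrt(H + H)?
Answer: -99909 + 2*sqrt(5) ≈ -99905.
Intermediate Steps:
E(H) = 4 - sqrt(2)*sqrt(H) (E(H) = 4 - sqrt(H + H) = 4 - sqrt(2*H) = 4 - sqrt(2)*sqrt(H))
z = 4 - 2*sqrt(5) (z = 4 - sqrt(2)*sqrt(-1*(-10)) = 4 - sqrt(2)*sqrt(10) = 4 - 2*sqrt(5) ≈ -0.47214)
3445*x - z = 3445*(-29) - (4 - 2*sqrt(5)) = -99905 + (-4 + 2*sqrt(5)) = -99909 + 2*sqrt(5)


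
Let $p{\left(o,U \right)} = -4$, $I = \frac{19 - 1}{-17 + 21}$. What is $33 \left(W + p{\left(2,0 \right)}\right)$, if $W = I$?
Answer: $\frac{33}{2} \approx 16.5$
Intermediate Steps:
$I = \frac{9}{2}$ ($I = \frac{18}{4} = 18 \cdot \frac{1}{4} = \frac{9}{2} \approx 4.5$)
$W = \frac{9}{2} \approx 4.5$
$33 \left(W + p{\left(2,0 \right)}\right) = 33 \left(\frac{9}{2} - 4\right) = 33 \cdot \frac{1}{2} = \frac{33}{2}$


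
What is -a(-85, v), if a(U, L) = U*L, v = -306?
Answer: -26010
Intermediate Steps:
a(U, L) = L*U
-a(-85, v) = -(-306)*(-85) = -1*26010 = -26010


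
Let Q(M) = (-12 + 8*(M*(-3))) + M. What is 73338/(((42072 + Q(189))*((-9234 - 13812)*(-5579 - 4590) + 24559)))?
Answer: 24446/2946382595143 ≈ 8.2970e-9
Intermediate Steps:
Q(M) = -12 - 23*M (Q(M) = (-12 + 8*(-3*M)) + M = (-12 - 24*M) + M = -12 - 23*M)
73338/(((42072 + Q(189))*((-9234 - 13812)*(-5579 - 4590) + 24559))) = 73338/(((42072 + (-12 - 23*189))*((-9234 - 13812)*(-5579 - 4590) + 24559))) = 73338/(((42072 + (-12 - 4347))*(-23046*(-10169) + 24559))) = 73338/(((42072 - 4359)*(234354774 + 24559))) = 73338/((37713*234379333)) = 73338/8839147785429 = 73338*(1/8839147785429) = 24446/2946382595143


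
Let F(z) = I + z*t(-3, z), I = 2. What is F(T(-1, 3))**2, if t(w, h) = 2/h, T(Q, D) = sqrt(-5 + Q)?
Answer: 16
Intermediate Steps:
F(z) = 4 (F(z) = 2 + z*(2/z) = 2 + 2 = 4)
F(T(-1, 3))**2 = 4**2 = 16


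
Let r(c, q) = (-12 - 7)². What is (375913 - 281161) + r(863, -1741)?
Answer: 95113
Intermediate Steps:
r(c, q) = 361 (r(c, q) = (-19)² = 361)
(375913 - 281161) + r(863, -1741) = (375913 - 281161) + 361 = 94752 + 361 = 95113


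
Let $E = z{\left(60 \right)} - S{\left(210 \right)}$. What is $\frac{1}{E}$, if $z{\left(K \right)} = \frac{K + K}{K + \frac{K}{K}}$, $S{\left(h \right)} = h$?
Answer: $- \frac{61}{12690} \approx -0.0048069$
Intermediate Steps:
$z{\left(K \right)} = \frac{2 K}{1 + K}$ ($z{\left(K \right)} = \frac{2 K}{K + 1} = \frac{2 K}{1 + K}$)
$E = - \frac{12690}{61}$ ($E = 2 \cdot 60 \frac{1}{1 + 60} - 210 = 2 \cdot 60 \cdot \frac{1}{61} - 210 = \frac{120}{61} - 210 = - \frac{12690}{61} \approx -208.03$)
$\frac{1}{E} = \frac{1}{- \frac{12690}{61}} = - \frac{61}{12690}$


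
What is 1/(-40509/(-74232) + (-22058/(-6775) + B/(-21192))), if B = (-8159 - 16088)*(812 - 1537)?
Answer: -18503331225/15278444354273 ≈ -0.0012111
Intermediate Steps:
B = 17579075 (B = -24247*(-725) = 17579075)
1/(-40509/(-74232) + (-22058/(-6775) + B/(-21192))) = 1/(-40509/(-74232) + (-22058/(-6775) + 17579075/(-21192))) = 1/(-40509*(-1/74232) + (-22058*(-1/6775) + 17579075*(-1/21192))) = 1/(4501/8248 + (22058/6775 - 17579075/21192)) = 1/(4501/8248 - 118630779989/143575800) = 1/(-15278444354273/18503331225) = -18503331225/15278444354273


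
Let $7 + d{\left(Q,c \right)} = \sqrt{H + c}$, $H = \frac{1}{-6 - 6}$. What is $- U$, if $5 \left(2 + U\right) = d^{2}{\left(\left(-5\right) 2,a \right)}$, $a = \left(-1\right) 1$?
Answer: $- \frac{91}{12} + \frac{7 i \sqrt{39}}{15} \approx -7.5833 + 2.9143 i$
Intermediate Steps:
$H = - \frac{1}{12}$ ($H = \frac{1}{-12} = - \frac{1}{12} \approx -0.083333$)
$a = -1$
$d{\left(Q,c \right)} = -7 + \sqrt{- \frac{1}{12} + c}$
$U = -2 + \frac{\left(-7 + \frac{i \sqrt{39}}{6}\right)^{2}}{5}$ ($U = -2 + \frac{\left(-7 + \frac{\sqrt{-3 + 36 \left(-1\right)}}{6}\right)^{2}}{5} = -2 + \frac{\left(-7 + \frac{\sqrt{-3 - 36}}{6}\right)^{2}}{5} = -2 + \frac{\left(-7 + \frac{\sqrt{-39}}{6}\right)^{2}}{5} = -2 + \frac{\left(-7 + \frac{i \sqrt{39}}{6}\right)^{2}}{5} \approx 7.5833 - 2.9143 i$)
$- U = - (\frac{91}{12} - \frac{7 i \sqrt{39}}{15}) = - \frac{91}{12} + \frac{7 i \sqrt{39}}{15}$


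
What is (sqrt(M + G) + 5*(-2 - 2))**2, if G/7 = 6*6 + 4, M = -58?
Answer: (20 - sqrt(222))**2 ≈ 26.013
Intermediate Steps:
G = 280 (G = 7*(6*6 + 4) = 7*(36 + 4) = 7*40 = 280)
(sqrt(M + G) + 5*(-2 - 2))**2 = (sqrt(-58 + 280) + 5*(-2 - 2))**2 = (sqrt(222) + 5*(-4))**2 = (sqrt(222) - 20)**2 = (-20 + sqrt(222))**2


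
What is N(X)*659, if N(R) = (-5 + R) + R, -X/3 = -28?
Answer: 107417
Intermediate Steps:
X = 84 (X = -3*(-28) = 84)
N(R) = -5 + 2*R
N(X)*659 = (-5 + 2*84)*659 = (-5 + 168)*659 = 163*659 = 107417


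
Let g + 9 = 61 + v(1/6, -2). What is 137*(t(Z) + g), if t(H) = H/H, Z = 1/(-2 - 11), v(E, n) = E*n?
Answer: 21646/3 ≈ 7215.3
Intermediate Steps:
Z = -1/13 (Z = 1/(-13) = -1/13 ≈ -0.076923)
t(H) = 1
g = 155/3 (g = -9 + (61 - 2/6) = -9 + (61 + (⅙)*(-2)) = -9 + (61 - ⅓) = -9 + 182/3 = 155/3 ≈ 51.667)
137*(t(Z) + g) = 137*(1 + 155/3) = 137*(158/3) = 21646/3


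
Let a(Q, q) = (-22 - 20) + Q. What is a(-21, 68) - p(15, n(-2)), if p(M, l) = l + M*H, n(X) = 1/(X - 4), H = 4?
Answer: -737/6 ≈ -122.83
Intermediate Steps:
a(Q, q) = -42 + Q
n(X) = 1/(-4 + X)
p(M, l) = l + 4*M (p(M, l) = l + M*4 = l + 4*M)
a(-21, 68) - p(15, n(-2)) = (-42 - 21) - (1/(-4 - 2) + 4*15) = -63 - (1/(-6) + 60) = -63 - (-⅙ + 60) = -63 - 1*359/6 = -63 - 359/6 = -737/6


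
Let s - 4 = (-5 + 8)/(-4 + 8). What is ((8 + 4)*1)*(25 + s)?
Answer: 357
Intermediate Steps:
s = 19/4 (s = 4 + (-5 + 8)/(-4 + 8) = 4 + 3/4 = 19/4 ≈ 4.7500)
((8 + 4)*1)*(25 + s) = ((8 + 4)*1)*(25 + 19/4) = (12*1)*(119/4) = 12*(119/4) = 357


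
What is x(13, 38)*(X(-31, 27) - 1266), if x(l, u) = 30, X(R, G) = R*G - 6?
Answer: -63270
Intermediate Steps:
X(R, G) = -6 + G*R (X(R, G) = G*R - 6 = -6 + G*R)
x(13, 38)*(X(-31, 27) - 1266) = 30*((-6 + 27*(-31)) - 1266) = 30*((-6 - 837) - 1266) = 30*(-843 - 1266) = 30*(-2109) = -63270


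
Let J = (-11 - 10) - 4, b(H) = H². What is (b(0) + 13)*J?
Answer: -325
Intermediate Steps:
J = -25 (J = -21 - 4 = -25)
(b(0) + 13)*J = (0² + 13)*(-25) = (0 + 13)*(-25) = 13*(-25) = -325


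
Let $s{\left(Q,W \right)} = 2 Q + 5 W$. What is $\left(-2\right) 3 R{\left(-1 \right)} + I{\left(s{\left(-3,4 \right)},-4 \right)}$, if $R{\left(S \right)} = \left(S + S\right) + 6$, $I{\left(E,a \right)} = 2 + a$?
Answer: $-26$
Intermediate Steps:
$R{\left(S \right)} = 6 + 2 S$ ($R{\left(S \right)} = 2 S + 6 = 6 + 2 S$)
$\left(-2\right) 3 R{\left(-1 \right)} + I{\left(s{\left(-3,4 \right)},-4 \right)} = \left(-2\right) 3 \left(6 + 2 \left(-1\right)\right) + \left(2 - 4\right) = - 6 \left(6 - 2\right) - 2 = \left(-6\right) 4 - 2 = -24 - 2 = -26$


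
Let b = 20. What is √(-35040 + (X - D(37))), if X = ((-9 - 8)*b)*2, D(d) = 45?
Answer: I*√35765 ≈ 189.12*I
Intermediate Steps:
X = -680 (X = ((-9 - 8)*20)*2 = -17*20*2 = -340*2 = -680)
√(-35040 + (X - D(37))) = √(-35040 + (-680 - 1*45)) = √(-35040 + (-680 - 45)) = √(-35040 - 725) = √(-35765) = I*√35765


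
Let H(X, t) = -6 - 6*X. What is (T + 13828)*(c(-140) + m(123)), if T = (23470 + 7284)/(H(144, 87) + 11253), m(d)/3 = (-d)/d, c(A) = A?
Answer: -20535783554/10383 ≈ -1.9778e+6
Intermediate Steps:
m(d) = -3 (m(d) = 3*((-d)/d) = 3*(-1) = -3)
T = 30754/10383 (T = (23470 + 7284)/((-6 - 6*144) + 11253) = 30754/((-6 - 864) + 11253) = 30754/(-870 + 11253) = 30754/10383 ≈ 2.9620)
(T + 13828)*(c(-140) + m(123)) = (30754/10383 + 13828)*(-140 - 3) = (143606878/10383)*(-143) = -20535783554/10383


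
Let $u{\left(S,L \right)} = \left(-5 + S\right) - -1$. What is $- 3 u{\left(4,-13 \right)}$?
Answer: $0$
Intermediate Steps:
$u{\left(S,L \right)} = -4 + S$ ($u{\left(S,L \right)} = \left(-5 + S\right) + 1 = -4 + S$)
$- 3 u{\left(4,-13 \right)} = - 3 \left(-4 + 4\right) = \left(-3\right) 0 = 0$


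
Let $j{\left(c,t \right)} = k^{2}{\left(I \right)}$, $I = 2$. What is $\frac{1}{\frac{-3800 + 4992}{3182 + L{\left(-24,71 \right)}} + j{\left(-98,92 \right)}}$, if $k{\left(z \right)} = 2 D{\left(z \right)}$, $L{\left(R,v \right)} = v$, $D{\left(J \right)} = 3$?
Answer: $\frac{3253}{118300} \approx 0.027498$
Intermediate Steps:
$k{\left(z \right)} = 6$ ($k{\left(z \right)} = 2 \cdot 3 = 6$)
$j{\left(c,t \right)} = 36$ ($j{\left(c,t \right)} = 6^{2} = 36$)
$\frac{1}{\frac{-3800 + 4992}{3182 + L{\left(-24,71 \right)}} + j{\left(-98,92 \right)}} = \frac{1}{\frac{-3800 + 4992}{3182 + 71} + 36} = \frac{1}{\frac{1192}{3253} + 36} = \frac{1}{\frac{118300}{3253}} = \frac{3253}{118300}$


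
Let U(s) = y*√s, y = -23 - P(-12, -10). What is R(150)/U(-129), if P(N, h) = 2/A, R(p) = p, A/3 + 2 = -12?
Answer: 525*I*√129/10363 ≈ 0.5754*I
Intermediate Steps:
A = -42 (A = -6 + 3*(-12) = -6 - 36 = -42)
P(N, h) = -1/21 (P(N, h) = 2/(-42) = 2*(-1/42) = -1/21)
y = -482/21 (y = -23 - 1*(-1/21) = -23 + 1/21 = -482/21 ≈ -22.952)
U(s) = -482*√s/21
R(150)/U(-129) = 150/((-482*I*√129/21)) = 150*(7*I*√129/20726) = 525*I*√129/10363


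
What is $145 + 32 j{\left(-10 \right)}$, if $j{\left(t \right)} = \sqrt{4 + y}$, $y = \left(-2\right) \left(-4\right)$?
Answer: $145 + 64 \sqrt{3} \approx 255.85$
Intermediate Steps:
$y = 8$
$j{\left(t \right)} = 2 \sqrt{3}$ ($j{\left(t \right)} = \sqrt{4 + 8} = \sqrt{12} = 2 \sqrt{3}$)
$145 + 32 j{\left(-10 \right)} = 145 + 32 \cdot 2 \sqrt{3} = 145 + 64 \sqrt{3}$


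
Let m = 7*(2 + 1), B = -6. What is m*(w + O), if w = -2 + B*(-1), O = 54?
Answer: 1218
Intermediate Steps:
m = 21 (m = 7*3 = 21)
w = 4 (w = -2 - 6*(-1) = -2 + 6 = 4)
m*(w + O) = 21*(4 + 54) = 21*58 = 1218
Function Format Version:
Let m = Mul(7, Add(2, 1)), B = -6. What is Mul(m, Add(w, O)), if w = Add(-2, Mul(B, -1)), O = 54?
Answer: 1218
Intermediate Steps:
m = 21 (m = Mul(7, 3) = 21)
w = 4 (w = Add(-2, Mul(-6, -1)) = Add(-2, 6) = 4)
Mul(m, Add(w, O)) = Mul(21, Add(4, 54)) = Mul(21, 58) = 1218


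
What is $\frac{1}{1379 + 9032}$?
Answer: $\frac{1}{10411} \approx 9.6052 \cdot 10^{-5}$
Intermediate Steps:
$\frac{1}{1379 + 9032} = \frac{1}{10411}$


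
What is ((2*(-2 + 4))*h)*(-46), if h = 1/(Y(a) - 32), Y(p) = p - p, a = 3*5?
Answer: 23/4 ≈ 5.7500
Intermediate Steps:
a = 15
Y(p) = 0
h = -1/32 (h = 1/(0 - 32) = 1/(-32) = -1/32 ≈ -0.031250)
((2*(-2 + 4))*h)*(-46) = ((2*(-2 + 4))*(-1/32))*(-46) = ((2*2)*(-1/32))*(-46) = (4*(-1/32))*(-46) = -⅛*(-46) = 23/4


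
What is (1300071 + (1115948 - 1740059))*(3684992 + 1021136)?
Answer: 3181154282880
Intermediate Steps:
(1300071 + (1115948 - 1740059))*(3684992 + 1021136) = (1300071 - 624111)*4706128 = 675960*4706128 = 3181154282880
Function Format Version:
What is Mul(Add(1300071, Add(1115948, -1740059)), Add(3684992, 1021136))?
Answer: 3181154282880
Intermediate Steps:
Mul(Add(1300071, Add(1115948, -1740059)), Add(3684992, 1021136)) = Mul(Add(1300071, -624111), 4706128) = Mul(675960, 4706128) = 3181154282880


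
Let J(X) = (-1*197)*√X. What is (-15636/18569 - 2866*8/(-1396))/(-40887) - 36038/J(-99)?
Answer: -14425792/37853073621 - 36038*I*√11/6501 ≈ -0.0003811 - 18.386*I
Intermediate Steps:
J(X) = -197*√X
(-15636/18569 - 2866*8/(-1396))/(-40887) - 36038/J(-99) = (-15636/18569 - 2866*8/(-1396))/(-40887) - 36038*I*√11/6501 = (-15636*1/18569 - 22928*(-1/1396))*(-1/40887) - 36038*I*√11/6501 = (-15636/18569 + 5732/349)*(-1/40887) - 36038*I*√11/6501 = (100980544/6480581)*(-1/40887) - 36038*I*√11/6501 = -14425792/37853073621 - 36038*I*√11/6501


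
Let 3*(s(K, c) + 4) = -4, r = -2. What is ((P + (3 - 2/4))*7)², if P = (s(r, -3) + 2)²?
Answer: 2941225/324 ≈ 9077.9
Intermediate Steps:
s(K, c) = -16/3 (s(K, c) = -4 + (⅓)*(-4) = -4 - 4/3 = -16/3)
P = 100/9 (P = (-16/3 + 2)² = (-10/3)² = 100/9 ≈ 11.111)
((P + (3 - 2/4))*7)² = ((100/9 + (3 - 2/4))*7)² = ((100/9 + (3 - 2*¼))*7)² = ((100/9 + (3 - ½))*7)² = ((100/9 + 5/2)*7)² = ((245/18)*7)² = (1715/18)² = 2941225/324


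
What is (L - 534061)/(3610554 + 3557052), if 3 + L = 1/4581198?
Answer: -2446652928671/32836222271988 ≈ -0.074511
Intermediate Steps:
L = -13743593/4581198 (L = -3 + 1/4581198 = -13743593/4581198 ≈ -3.0000)
(L - 534061)/(3610554 + 3557052) = (-13743593/4581198 - 534061)/(3610554 + 3557052) = -2446652928671/4581198/7167606 = -2446652928671/4581198*1/7167606 = -2446652928671/32836222271988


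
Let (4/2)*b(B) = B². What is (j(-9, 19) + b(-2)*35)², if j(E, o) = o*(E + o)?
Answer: 67600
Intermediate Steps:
b(B) = B²/2
(j(-9, 19) + b(-2)*35)² = (19*(-9 + 19) + ((½)*(-2)²)*35)² = (19*10 + ((½)*4)*35)² = (190 + 2*35)² = (190 + 70)² = 260² = 67600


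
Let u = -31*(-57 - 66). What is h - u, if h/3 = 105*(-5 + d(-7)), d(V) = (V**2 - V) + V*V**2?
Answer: -95793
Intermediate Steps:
d(V) = V**2 + V**3 - V (d(V) = (V**2 - V) + V**3 = V**2 + V**3 - V)
u = 3813 (u = -31*(-123) = 3813)
h = -91980 (h = 3*(105*(-5 - 7*(-1 - 7 + (-7)**2))) = 3*(105*(-5 - 7*(-1 - 7 + 49))) = 3*(105*(-5 - 7*41)) = 3*(105*(-5 - 287)) = 3*(105*(-292)) = 3*(-30660) = -91980)
h - u = -91980 - 1*3813 = -91980 - 3813 = -95793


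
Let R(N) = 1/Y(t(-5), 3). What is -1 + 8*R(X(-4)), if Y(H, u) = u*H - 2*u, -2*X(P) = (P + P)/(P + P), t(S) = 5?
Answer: -1/9 ≈ -0.11111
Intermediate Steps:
X(P) = -1/2 (X(P) = -(P + P)/(2*(P + P)) = -2*P/(2*(2*P)) = -2*P*1/(2*P)/2 = -1/2*1 = -1/2)
Y(H, u) = -2*u + H*u (Y(H, u) = H*u - 2*u = -2*u + H*u)
R(N) = 1/9 (R(N) = 1/(3*(-2 + 5)) = 1/(3*3) = 1/9)
-1 + 8*R(X(-4)) = -1 + 8*(1/9) = -1 + 8/9 = -1/9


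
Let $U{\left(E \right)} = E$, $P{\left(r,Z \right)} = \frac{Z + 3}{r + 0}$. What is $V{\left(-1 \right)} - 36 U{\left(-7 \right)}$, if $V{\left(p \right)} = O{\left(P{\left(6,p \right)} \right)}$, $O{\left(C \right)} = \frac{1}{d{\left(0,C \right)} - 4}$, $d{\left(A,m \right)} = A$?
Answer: $\frac{1007}{4} \approx 251.75$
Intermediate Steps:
$P{\left(r,Z \right)} = \frac{3 + Z}{r}$
$O{\left(C \right)} = - \frac{1}{4}$ ($O{\left(C \right)} = \frac{1}{0 - 4} = \frac{1}{-4} = - \frac{1}{4}$)
$V{\left(p \right)} = - \frac{1}{4}$
$V{\left(-1 \right)} - 36 U{\left(-7 \right)} = - \frac{1}{4} - -252 = - \frac{1}{4} + 252 = \frac{1007}{4}$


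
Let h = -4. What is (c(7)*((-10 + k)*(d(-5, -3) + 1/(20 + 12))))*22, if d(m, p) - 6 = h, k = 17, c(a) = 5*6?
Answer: 75075/8 ≈ 9384.4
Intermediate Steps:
c(a) = 30
d(m, p) = 2 (d(m, p) = 6 - 4 = 2)
(c(7)*((-10 + k)*(d(-5, -3) + 1/(20 + 12))))*22 = (30*((-10 + 17)*(2 + 1/(20 + 12))))*22 = (30*(7*(2 + 1/32)))*22 = (30*(7*(65/32)))*22 = (30*(455/32))*22 = (6825/16)*22 = 75075/8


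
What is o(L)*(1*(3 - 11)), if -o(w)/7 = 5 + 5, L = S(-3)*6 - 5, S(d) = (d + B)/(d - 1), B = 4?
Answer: 560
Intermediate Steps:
S(d) = (4 + d)/(-1 + d) (S(d) = (d + 4)/(d - 1) = (4 + d)/(-1 + d))
L = -13/2 (L = ((4 - 3)/(-1 - 3))*6 - 5 = (1/(-4))*6 - 5 = -¼*1*6 - 5 = -¼*6 - 5 = -3/2 - 5 = -13/2 ≈ -6.5000)
o(w) = -70 (o(w) = -7*(5 + 5) = -7*10 = -70)
o(L)*(1*(3 - 11)) = -70*(3 - 11) = -70*(-8) = 560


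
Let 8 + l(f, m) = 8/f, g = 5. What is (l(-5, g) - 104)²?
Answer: 322624/25 ≈ 12905.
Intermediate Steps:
l(f, m) = -8 + 8/f
(l(-5, g) - 104)² = ((-8 + 8/(-5)) - 104)² = ((-8 + 8*(-⅕)) - 104)² = ((-8 - 8/5) - 104)² = (-48/5 - 104)² = (-568/5)² = 322624/25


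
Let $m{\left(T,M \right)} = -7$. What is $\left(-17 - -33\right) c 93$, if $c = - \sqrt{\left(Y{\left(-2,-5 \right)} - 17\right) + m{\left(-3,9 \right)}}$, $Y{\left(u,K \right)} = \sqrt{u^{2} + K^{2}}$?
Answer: $- 1488 i \sqrt{24 - \sqrt{29}} \approx - 6420.0 i$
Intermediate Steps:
$Y{\left(u,K \right)} = \sqrt{K^{2} + u^{2}}$
$c = - \sqrt{-24 + \sqrt{29}}$ ($c = - \sqrt{\left(\sqrt{\left(-5\right)^{2} + \left(-2\right)^{2}} - 17\right) - 7} = - \sqrt{\left(\sqrt{25 + 4} - 17\right) - 7} = - \sqrt{\left(\sqrt{29} - 17\right) - 7} = - \sqrt{\left(-17 + \sqrt{29}\right) - 7} = - \sqrt{-24 + \sqrt{29}} \approx - 4.3145 i$)
$\left(-17 - -33\right) c 93 = \left(-17 - -33\right) \left(- i \sqrt{24 - \sqrt{29}}\right) 93 = \left(-17 + 33\right) \left(- i \sqrt{24 - \sqrt{29}}\right) 93 = 16 \left(- i \sqrt{24 - \sqrt{29}}\right) 93 = - 16 i \sqrt{24 - \sqrt{29}} \cdot 93 = - 1488 i \sqrt{24 - \sqrt{29}}$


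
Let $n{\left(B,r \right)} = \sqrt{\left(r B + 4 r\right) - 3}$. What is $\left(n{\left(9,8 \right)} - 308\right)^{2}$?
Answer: $\left(308 - \sqrt{101}\right)^{2} \approx 88774.0$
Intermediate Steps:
$n{\left(B,r \right)} = \sqrt{-3 + 4 r + B r}$ ($n{\left(B,r \right)} = \sqrt{\left(B r + 4 r\right) - 3} = \sqrt{\left(4 r + B r\right) - 3} = \sqrt{-3 + 4 r + B r}$)
$\left(n{\left(9,8 \right)} - 308\right)^{2} = \left(\sqrt{-3 + 4 \cdot 8 + 9 \cdot 8} - 308\right)^{2} = \left(\sqrt{-3 + 32 + 72} - 308\right)^{2} = \left(\sqrt{101} - 308\right)^{2} = \left(-308 + \sqrt{101}\right)^{2}$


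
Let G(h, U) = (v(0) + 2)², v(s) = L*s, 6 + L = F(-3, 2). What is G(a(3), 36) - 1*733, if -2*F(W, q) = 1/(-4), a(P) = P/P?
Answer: -729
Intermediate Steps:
a(P) = 1
F(W, q) = ⅛ (F(W, q) = -½/(-4) = -½*(-¼) = ⅛)
L = -47/8 (L = -6 + ⅛ = -47/8 ≈ -5.8750)
v(s) = -47*s/8
G(h, U) = 4 (G(h, U) = (-47/8*0 + 2)² = (0 + 2)² = 2² = 4)
G(a(3), 36) - 1*733 = 4 - 1*733 = 4 - 733 = -729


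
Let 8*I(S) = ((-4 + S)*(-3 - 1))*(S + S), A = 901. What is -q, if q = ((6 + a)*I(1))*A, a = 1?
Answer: -18921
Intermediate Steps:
I(S) = S*(16 - 4*S)/4 (I(S) = (((-4 + S)*(-3 - 1))*(S + S))/8 = (((-4 + S)*(-4))*(2*S))/8 = ((16 - 4*S)*(2*S))/8 = (2*S*(16 - 4*S))/8 = S*(16 - 4*S)/4)
q = 18921 (q = ((6 + 1)*(1*(4 - 1*1)))*901 = (7*(1*(4 - 1)))*901 = (7*(1*3))*901 = (7*3)*901 = 21*901 = 18921)
-q = -1*18921 = -18921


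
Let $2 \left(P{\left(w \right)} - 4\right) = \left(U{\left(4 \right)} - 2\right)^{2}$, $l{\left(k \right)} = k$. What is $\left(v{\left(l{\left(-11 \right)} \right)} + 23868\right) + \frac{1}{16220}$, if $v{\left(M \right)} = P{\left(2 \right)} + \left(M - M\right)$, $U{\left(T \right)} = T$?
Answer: $\frac{387236281}{16220} \approx 23874.0$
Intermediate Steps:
$P{\left(w \right)} = 6$ ($P{\left(w \right)} = 4 + \frac{\left(4 - 2\right)^{2}}{2} = 4 + \frac{2^{2}}{2} = 4 + \frac{1}{2} \cdot 4 = 4 + 2 = 6$)
$v{\left(M \right)} = 6$ ($v{\left(M \right)} = 6 + \left(M - M\right) = 6 + 0 = 6$)
$\left(v{\left(l{\left(-11 \right)} \right)} + 23868\right) + \frac{1}{16220} = \left(6 + 23868\right) + \frac{1}{16220} = 23874 + \frac{1}{16220} = \frac{387236281}{16220}$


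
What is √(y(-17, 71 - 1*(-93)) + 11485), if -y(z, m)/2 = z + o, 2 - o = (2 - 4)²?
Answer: √11523 ≈ 107.35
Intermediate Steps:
o = -2 (o = 2 - (2 - 4)² = 2 - 1*(-2)² = 2 - 1*4 = 2 - 4 = -2)
y(z, m) = 4 - 2*z (y(z, m) = -2*(z - 2) = -2*(-2 + z) = 4 - 2*z)
√(y(-17, 71 - 1*(-93)) + 11485) = √((4 - 2*(-17)) + 11485) = √((4 + 34) + 11485) = √(38 + 11485) = √11523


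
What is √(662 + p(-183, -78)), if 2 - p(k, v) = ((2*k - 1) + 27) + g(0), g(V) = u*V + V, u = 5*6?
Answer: 2*√251 ≈ 31.686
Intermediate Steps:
u = 30
g(V) = 31*V (g(V) = 30*V + V = 31*V)
p(k, v) = -24 - 2*k (p(k, v) = 2 - (((2*k - 1) + 27) + 31*0) = 2 - (((-1 + 2*k) + 27) + 0) = 2 - ((26 + 2*k) + 0) = 2 - (26 + 2*k) = 2 + (-26 - 2*k) = -24 - 2*k)
√(662 + p(-183, -78)) = √(662 + (-24 - 2*(-183))) = √(662 + (-24 + 366)) = √(662 + 342) = √1004 = 2*√251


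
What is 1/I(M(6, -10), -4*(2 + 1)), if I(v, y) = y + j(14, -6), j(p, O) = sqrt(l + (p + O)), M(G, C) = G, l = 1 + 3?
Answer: -1/11 - sqrt(3)/66 ≈ -0.11715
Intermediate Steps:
l = 4
j(p, O) = sqrt(4 + O + p) (j(p, O) = sqrt(4 + (p + O)) = sqrt(4 + (O + p)) = sqrt(4 + O + p))
I(v, y) = y + 2*sqrt(3) (I(v, y) = y + sqrt(4 - 6 + 14) = y + sqrt(12) = y + 2*sqrt(3))
1/I(M(6, -10), -4*(2 + 1)) = 1/(-4*(2 + 1) + 2*sqrt(3)) = 1/(-4*3 + 2*sqrt(3)) = 1/(-12 + 2*sqrt(3))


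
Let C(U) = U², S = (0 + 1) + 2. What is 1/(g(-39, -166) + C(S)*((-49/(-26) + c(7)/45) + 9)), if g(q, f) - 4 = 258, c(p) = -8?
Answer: 130/46587 ≈ 0.0027905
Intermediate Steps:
g(q, f) = 262 (g(q, f) = 4 + 258 = 262)
S = 3 (S = 1 + 2 = 3)
1/(g(-39, -166) + C(S)*((-49/(-26) + c(7)/45) + 9)) = 1/(262 + 3²*((-49/(-26) - 8/45) + 9)) = 1/(262 + 9*((-49*(-1/26) - 8*1/45) + 9)) = 1/(262 + 9*((49/26 - 8/45) + 9)) = 1/(262 + 9*(1997/1170 + 9)) = 1/(262 + 9*(12527/1170)) = 1/(262 + 12527/130) = 1/(46587/130) = 130/46587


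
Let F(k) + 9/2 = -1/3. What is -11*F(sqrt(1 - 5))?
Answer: 319/6 ≈ 53.167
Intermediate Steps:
F(k) = -29/6 (F(k) = -9/2 - 1/3 = -29/6)
-11*F(sqrt(1 - 5)) = -11*(-29/6) = 319/6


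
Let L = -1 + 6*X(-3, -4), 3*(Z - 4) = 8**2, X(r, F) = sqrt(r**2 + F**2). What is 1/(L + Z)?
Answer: 3/163 ≈ 0.018405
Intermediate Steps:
X(r, F) = sqrt(F**2 + r**2)
Z = 76/3 (Z = 4 + (1/3)*8**2 = 4 + (1/3)*64 = 4 + 64/3 = 76/3 ≈ 25.333)
L = 29 (L = -1 + 6*sqrt((-4)**2 + (-3)**2) = -1 + 6*sqrt(16 + 9) = -1 + 6*sqrt(25) = -1 + 6*5 = -1 + 30 = 29)
1/(L + Z) = 1/(29 + 76/3) = 1/(163/3) = 3/163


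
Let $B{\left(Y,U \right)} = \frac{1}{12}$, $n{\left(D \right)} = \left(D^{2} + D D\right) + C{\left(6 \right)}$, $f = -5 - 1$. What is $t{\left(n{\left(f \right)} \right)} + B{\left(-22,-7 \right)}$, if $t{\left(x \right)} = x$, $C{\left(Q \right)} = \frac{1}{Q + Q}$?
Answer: $\frac{433}{6} \approx 72.167$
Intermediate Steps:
$C{\left(Q \right)} = \frac{1}{2 Q}$
$f = -6$
$n{\left(D \right)} = \frac{1}{12} + 2 D^{2}$ ($n{\left(D \right)} = \left(D^{2} + D D\right) + \frac{1}{2 \cdot 6} = \left(D^{2} + D^{2}\right) + \frac{1}{2} \cdot \frac{1}{6} = 2 D^{2} + \frac{1}{12} = \frac{1}{12} + 2 D^{2}$)
$B{\left(Y,U \right)} = \frac{1}{12}$
$t{\left(n{\left(f \right)} \right)} + B{\left(-22,-7 \right)} = \left(\frac{1}{12} + 2 \left(-6\right)^{2}\right) + \frac{1}{12} = \left(\frac{1}{12} + 2 \cdot 36\right) + \frac{1}{12} = \left(\frac{1}{12} + 72\right) + \frac{1}{12} = \frac{865}{12} + \frac{1}{12} = \frac{433}{6}$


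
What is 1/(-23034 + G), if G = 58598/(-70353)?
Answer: -70353/1620569600 ≈ -4.3412e-5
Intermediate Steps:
G = -58598/70353 (G = 58598*(-1/70353) = -58598/70353 ≈ -0.83291)
1/(-23034 + G) = 1/(-23034 - 58598/70353) = 1/(-1620569600/70353) = -70353/1620569600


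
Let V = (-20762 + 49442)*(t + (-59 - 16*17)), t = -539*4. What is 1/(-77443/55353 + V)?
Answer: -55353/3948172364923 ≈ -1.4020e-8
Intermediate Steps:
t = -2156
V = -71327160 (V = (-20762 + 49442)*(-2156 + (-59 - 16*17)) = 28680*(-2156 + (-59 - 272)) = 28680*(-2156 - 331) = 28680*(-2487) = -71327160)
1/(-77443/55353 + V) = 1/(-77443/55353 - 71327160) = 1/(-3948172364923/55353) = -55353/3948172364923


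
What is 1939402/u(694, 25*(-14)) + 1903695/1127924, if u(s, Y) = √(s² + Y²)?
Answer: 1903695/1127924 + 969701*√151034/151034 ≈ 2496.9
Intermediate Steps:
u(s, Y) = √(Y² + s²)
1939402/u(694, 25*(-14)) + 1903695/1127924 = 1939402/(√((25*(-14))² + 694²)) + 1903695/1127924 = 1939402/(√((-350)² + 481636)) + 1903695*(1/1127924) = 1939402/(√(122500 + 481636)) + 1903695/1127924 = 1939402/(√604136) + 1903695/1127924 = 1939402/((2*√151034)) + 1903695/1127924 = 1939402*(√151034/302068) + 1903695/1127924 = 969701*√151034/151034 + 1903695/1127924 = 1903695/1127924 + 969701*√151034/151034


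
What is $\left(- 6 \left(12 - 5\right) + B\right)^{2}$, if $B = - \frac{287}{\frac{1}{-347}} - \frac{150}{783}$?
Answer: $\frac{675049618268089}{68121} \approx 9.9096 \cdot 10^{9}$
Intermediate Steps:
$B = \frac{25992679}{261}$ ($B = - \frac{287}{- \frac{1}{347}} - \frac{50}{261} = \left(-287\right) \left(-347\right) - \frac{50}{261} = 99589 - \frac{50}{261} = \frac{25992679}{261} \approx 99589.0$)
$\left(- 6 \left(12 - 5\right) + B\right)^{2} = \left(- 6 \left(12 - 5\right) + \frac{25992679}{261}\right)^{2} = \left(\left(-6\right) 7 + \frac{25992679}{261}\right)^{2} = \left(-42 + \frac{25992679}{261}\right)^{2} = \left(\frac{25981717}{261}\right)^{2} = \frac{675049618268089}{68121}$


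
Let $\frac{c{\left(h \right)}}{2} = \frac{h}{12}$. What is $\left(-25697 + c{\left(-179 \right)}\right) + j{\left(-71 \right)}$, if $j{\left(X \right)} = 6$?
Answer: $- \frac{154325}{6} \approx -25721.0$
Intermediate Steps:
$c{\left(h \right)} = \frac{h}{6}$ ($c{\left(h \right)} = 2 \frac{h}{12} = \frac{h}{6}$)
$\left(-25697 + c{\left(-179 \right)}\right) + j{\left(-71 \right)} = \left(-25697 + \frac{1}{6} \left(-179\right)\right) + 6 = \left(-25697 - \frac{179}{6}\right) + 6 = - \frac{154361}{6} + 6 = - \frac{154325}{6}$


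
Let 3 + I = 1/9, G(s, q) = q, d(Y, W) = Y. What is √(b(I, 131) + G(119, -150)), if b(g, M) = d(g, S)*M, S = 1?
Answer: 2*I*√1189/3 ≈ 22.988*I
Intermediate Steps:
I = -26/9 (I = -3 + 1/9 = -3 + ⅑ = -26/9 ≈ -2.8889)
b(g, M) = M*g (b(g, M) = g*M = M*g)
√(b(I, 131) + G(119, -150)) = √(131*(-26/9) - 150) = √(-3406/9 - 150) = √(-4756/9) = 2*I*√1189/3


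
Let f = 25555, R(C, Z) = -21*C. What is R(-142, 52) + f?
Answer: 28537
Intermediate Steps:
R(-142, 52) + f = -21*(-142) + 25555 = 2982 + 25555 = 28537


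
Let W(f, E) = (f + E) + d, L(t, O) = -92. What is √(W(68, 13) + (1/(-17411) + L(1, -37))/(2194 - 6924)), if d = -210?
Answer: I*√874770111428219710/82354030 ≈ 11.357*I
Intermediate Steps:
W(f, E) = -210 + E + f (W(f, E) = (f + E) - 210 = (E + f) - 210 = -210 + E + f)
√(W(68, 13) + (1/(-17411) + L(1, -37))/(2194 - 6924)) = √((-210 + 13 + 68) + (1/(-17411) - 92)/(2194 - 6924)) = √(-129 + (-1/17411 - 92)/(-4730)) = √(-129 - 1601813/17411*(-1/4730)) = √(-129 + 1601813/82354030) = √(-10622068057/82354030) = I*√874770111428219710/82354030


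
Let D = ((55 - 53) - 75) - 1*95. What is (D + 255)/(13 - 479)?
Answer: -87/466 ≈ -0.18670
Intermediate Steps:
D = -168 (D = (2 - 75) - 95 = -73 - 95 = -168)
(D + 255)/(13 - 479) = (-168 + 255)/(13 - 479) = 87/(-466) = 87*(-1/466) = -87/466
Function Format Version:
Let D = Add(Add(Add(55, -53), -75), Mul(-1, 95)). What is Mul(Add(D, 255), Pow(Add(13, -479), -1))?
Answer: Rational(-87, 466) ≈ -0.18670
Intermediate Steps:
D = -168 (D = Add(Add(2, -75), -95) = Add(-73, -95) = -168)
Mul(Add(D, 255), Pow(Add(13, -479), -1)) = Mul(Add(-168, 255), Pow(Add(13, -479), -1)) = Mul(87, Pow(-466, -1)) = Mul(87, Rational(-1, 466)) = Rational(-87, 466)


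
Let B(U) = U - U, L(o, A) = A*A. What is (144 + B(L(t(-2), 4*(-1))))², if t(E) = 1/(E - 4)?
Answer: 20736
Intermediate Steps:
t(E) = 1/(-4 + E)
L(o, A) = A²
B(U) = 0
(144 + B(L(t(-2), 4*(-1))))² = (144 + 0)² = 144² = 20736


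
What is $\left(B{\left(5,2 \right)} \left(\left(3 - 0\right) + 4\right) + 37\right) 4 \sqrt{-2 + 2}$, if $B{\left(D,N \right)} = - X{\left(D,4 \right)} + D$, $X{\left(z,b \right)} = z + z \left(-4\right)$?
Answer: $0$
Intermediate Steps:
$X{\left(z,b \right)} = - 3 z$ ($X{\left(z,b \right)} = z - 4 z = - 3 z$)
$B{\left(D,N \right)} = 4 D$ ($B{\left(D,N \right)} = - \left(-3\right) D + D = 3 D + D = 4 D$)
$\left(B{\left(5,2 \right)} \left(\left(3 - 0\right) + 4\right) + 37\right) 4 \sqrt{-2 + 2} = \left(4 \cdot 5 \left(\left(3 - 0\right) + 4\right) + 37\right) 4 \sqrt{-2 + 2} = \left(20 \left(\left(3 + 0\right) + 4\right) + 37\right) 4 \sqrt{0} = \left(20 \left(3 + 4\right) + 37\right) 4 \cdot 0 = \left(20 \cdot 7 + 37\right) 0 = \left(140 + 37\right) 0 = 177 \cdot 0 = 0$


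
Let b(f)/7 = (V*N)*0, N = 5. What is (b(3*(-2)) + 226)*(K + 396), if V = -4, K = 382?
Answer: 175828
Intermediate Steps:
b(f) = 0 (b(f) = 7*(-4*5*0) = 7*(-20*0) = 7*0 = 0)
(b(3*(-2)) + 226)*(K + 396) = (0 + 226)*(382 + 396) = 226*778 = 175828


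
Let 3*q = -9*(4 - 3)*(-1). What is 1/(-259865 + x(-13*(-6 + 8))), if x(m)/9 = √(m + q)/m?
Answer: -175668740/45650157121963 + 234*I*√23/45650157121963 ≈ -3.8482e-6 + 2.4583e-11*I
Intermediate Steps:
q = 3 (q = (-9*(4 - 3)*(-1))/3 = (-9*1*(-1))/3 = (-9*(-1))/3 = (⅓)*9 = 3)
x(m) = 9*√(3 + m)/m (x(m) = 9*(√(m + 3)/m) = 9*(√(3 + m)/m) = 9*√(3 + m)/m)
1/(-259865 + x(-13*(-6 + 8))) = 1/(-259865 + 9*√(3 - 13*(-6 + 8))/((-13*(-6 + 8)))) = 1/(-259865 + 9*√(3 - 13*2)/((-13*2))) = 1/(-259865 + 9*√(3 - 26)/(-26)) = 1/(-259865 + 9*(-1/26)*√(-23)) = 1/(-259865 + 9*(-1/26)*(I*√23)) = 1/(-259865 - 9*I*√23/26)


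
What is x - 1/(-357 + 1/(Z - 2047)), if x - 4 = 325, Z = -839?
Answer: 338972573/1030303 ≈ 329.00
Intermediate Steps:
x = 329 (x = 4 + 325 = 329)
x - 1/(-357 + 1/(Z - 2047)) = 329 - 1/(-357 + 1/(-839 - 2047)) = 329 - 1/(-357 + 1/(-2886)) = 329 - 1/(-357 - 1/2886) = 329 - 1/(-1030303/2886) = 329 - 1*(-2886/1030303) = 329 + 2886/1030303 = 338972573/1030303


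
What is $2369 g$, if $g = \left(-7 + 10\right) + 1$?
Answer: $9476$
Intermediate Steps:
$g = 4$ ($g = 3 + 1 = 4$)
$2369 g = 2369 \cdot 4 = 9476$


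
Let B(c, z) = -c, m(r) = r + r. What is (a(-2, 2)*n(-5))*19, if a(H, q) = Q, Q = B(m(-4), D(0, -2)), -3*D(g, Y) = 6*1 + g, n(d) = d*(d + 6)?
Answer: -760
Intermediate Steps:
m(r) = 2*r
n(d) = d*(6 + d)
D(g, Y) = -2 - g/3 (D(g, Y) = -(6*1 + g)/3 = -(6 + g)/3 = -2 - g/3)
Q = 8 (Q = -2*(-4) = -1*(-8) = 8)
a(H, q) = 8
(a(-2, 2)*n(-5))*19 = (8*(-5*(6 - 5)))*19 = (8*(-5*1))*19 = (8*(-5))*19 = -40*19 = -760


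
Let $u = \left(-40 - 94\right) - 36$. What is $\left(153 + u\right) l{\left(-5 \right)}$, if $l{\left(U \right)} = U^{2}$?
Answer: $-425$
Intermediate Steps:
$u = -170$ ($u = -134 - 36 = -170$)
$\left(153 + u\right) l{\left(-5 \right)} = \left(153 - 170\right) \left(-5\right)^{2} = \left(-17\right) 25 = -425$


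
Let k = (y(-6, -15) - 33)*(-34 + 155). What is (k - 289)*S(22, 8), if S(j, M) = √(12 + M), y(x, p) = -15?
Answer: -12194*√5 ≈ -27267.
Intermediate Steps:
k = -5808 (k = (-15 - 33)*(-34 + 155) = -48*121 = -5808)
(k - 289)*S(22, 8) = (-5808 - 289)*√(12 + 8) = -12194*√5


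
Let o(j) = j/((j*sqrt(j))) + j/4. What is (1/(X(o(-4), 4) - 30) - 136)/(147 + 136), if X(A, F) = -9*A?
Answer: -83668/174045 - 2*I/58015 ≈ -0.48073 - 3.4474e-5*I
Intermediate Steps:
o(j) = 1/sqrt(j) + j/4 (o(j) = j/(j**(3/2)) + j*(1/4) = j/j**(3/2) + j/4 = 1/sqrt(j) + j/4)
(1/(X(o(-4), 4) - 30) - 136)/(147 + 136) = (1/(-9*(1/sqrt(-4) + (1/4)*(-4)) - 30) - 136)/(147 + 136) = (1/(-9*(-I/2 - 1) - 30) - 136)/283 = (1/(-9*(-1 - I/2) - 30) - 136)*(1/283) = (1/((9 + 9*I/2) - 30) - 136)*(1/283) = (1/(-21 + 9*I/2) - 136)*(1/283) = (4*(-21 - 9*I/2)/1845 - 136)*(1/283) = (-136 + 4*(-21 - 9*I/2)/1845)*(1/283) = -136/283 + 4*(-21 - 9*I/2)/522135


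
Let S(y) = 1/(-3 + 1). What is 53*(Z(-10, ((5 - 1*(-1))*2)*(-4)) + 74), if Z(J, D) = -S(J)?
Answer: 7897/2 ≈ 3948.5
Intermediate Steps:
S(y) = -½ (S(y) = 1/(-2) = -½)
Z(J, D) = ½ (Z(J, D) = -1*(-½) = ½)
53*(Z(-10, ((5 - 1*(-1))*2)*(-4)) + 74) = 53*(½ + 74) = 53*(149/2) = 7897/2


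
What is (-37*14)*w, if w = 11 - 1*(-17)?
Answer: -14504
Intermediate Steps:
w = 28 (w = 11 + 17 = 28)
(-37*14)*w = -37*14*28 = -518*28 = -14504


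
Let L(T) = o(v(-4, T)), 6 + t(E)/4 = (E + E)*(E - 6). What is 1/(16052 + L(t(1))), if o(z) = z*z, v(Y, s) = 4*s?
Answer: 1/81588 ≈ 1.2257e-5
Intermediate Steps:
o(z) = z**2
t(E) = -24 + 8*E*(-6 + E) (t(E) = -24 + 4*((E + E)*(E - 6)) = -24 + 4*((2*E)*(-6 + E)) = -24 + 4*(2*E*(-6 + E)) = -24 + 8*E*(-6 + E))
L(T) = 16*T**2 (L(T) = (4*T)**2 = 16*T**2)
1/(16052 + L(t(1))) = 1/(16052 + 16*(-24 - 48*1 + 8*1**2)**2) = 1/(16052 + 16*(-24 - 48 + 8*1)**2) = 1/(16052 + 16*(-24 - 48 + 8)**2) = 1/(16052 + 16*(-64)**2) = 1/(16052 + 16*4096) = 1/(16052 + 65536) = 1/81588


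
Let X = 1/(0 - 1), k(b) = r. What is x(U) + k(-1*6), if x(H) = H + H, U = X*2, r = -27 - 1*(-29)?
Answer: -2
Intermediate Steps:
r = 2 (r = -27 + 29 = 2)
k(b) = 2
X = -1 (X = 1/(-1) = -1)
U = -2 (U = -1*2 = -2)
x(H) = 2*H
x(U) + k(-1*6) = 2*(-2) + 2 = -4 + 2 = -2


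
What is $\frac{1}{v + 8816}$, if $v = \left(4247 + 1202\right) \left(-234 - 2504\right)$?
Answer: $- \frac{1}{14910546} \approx -6.7067 \cdot 10^{-8}$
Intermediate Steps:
$v = -14919362$ ($v = 5449 \left(-2738\right) = -14919362$)
$\frac{1}{v + 8816} = \frac{1}{-14919362 + 8816} = \frac{1}{-14910546} = - \frac{1}{14910546}$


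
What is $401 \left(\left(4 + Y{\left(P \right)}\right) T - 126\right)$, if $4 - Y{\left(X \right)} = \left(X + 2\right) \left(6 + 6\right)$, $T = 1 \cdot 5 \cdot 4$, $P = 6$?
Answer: $-756286$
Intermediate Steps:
$T = 20$ ($T = 5 \cdot 4 = 20$)
$Y{\left(X \right)} = -20 - 12 X$ ($Y{\left(X \right)} = 4 - \left(X + 2\right) \left(6 + 6\right) = 4 - \left(2 + X\right) 12 = 4 - \left(24 + 12 X\right) = -20 - 12 X$)
$401 \left(\left(4 + Y{\left(P \right)}\right) T - 126\right) = 401 \left(\left(4 - 92\right) 20 - 126\right) = 401 \left(\left(-88\right) 20 - 126\right) = 401 \left(-1760 - 126\right) = 401 \left(-1886\right) = -756286$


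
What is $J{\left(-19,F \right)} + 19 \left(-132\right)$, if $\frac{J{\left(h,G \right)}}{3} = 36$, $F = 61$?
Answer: $-2400$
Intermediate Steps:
$J{\left(h,G \right)} = 108$ ($J{\left(h,G \right)} = 3 \cdot 36 = 108$)
$J{\left(-19,F \right)} + 19 \left(-132\right) = 108 + 19 \left(-132\right) = 108 - 2508 = -2400$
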